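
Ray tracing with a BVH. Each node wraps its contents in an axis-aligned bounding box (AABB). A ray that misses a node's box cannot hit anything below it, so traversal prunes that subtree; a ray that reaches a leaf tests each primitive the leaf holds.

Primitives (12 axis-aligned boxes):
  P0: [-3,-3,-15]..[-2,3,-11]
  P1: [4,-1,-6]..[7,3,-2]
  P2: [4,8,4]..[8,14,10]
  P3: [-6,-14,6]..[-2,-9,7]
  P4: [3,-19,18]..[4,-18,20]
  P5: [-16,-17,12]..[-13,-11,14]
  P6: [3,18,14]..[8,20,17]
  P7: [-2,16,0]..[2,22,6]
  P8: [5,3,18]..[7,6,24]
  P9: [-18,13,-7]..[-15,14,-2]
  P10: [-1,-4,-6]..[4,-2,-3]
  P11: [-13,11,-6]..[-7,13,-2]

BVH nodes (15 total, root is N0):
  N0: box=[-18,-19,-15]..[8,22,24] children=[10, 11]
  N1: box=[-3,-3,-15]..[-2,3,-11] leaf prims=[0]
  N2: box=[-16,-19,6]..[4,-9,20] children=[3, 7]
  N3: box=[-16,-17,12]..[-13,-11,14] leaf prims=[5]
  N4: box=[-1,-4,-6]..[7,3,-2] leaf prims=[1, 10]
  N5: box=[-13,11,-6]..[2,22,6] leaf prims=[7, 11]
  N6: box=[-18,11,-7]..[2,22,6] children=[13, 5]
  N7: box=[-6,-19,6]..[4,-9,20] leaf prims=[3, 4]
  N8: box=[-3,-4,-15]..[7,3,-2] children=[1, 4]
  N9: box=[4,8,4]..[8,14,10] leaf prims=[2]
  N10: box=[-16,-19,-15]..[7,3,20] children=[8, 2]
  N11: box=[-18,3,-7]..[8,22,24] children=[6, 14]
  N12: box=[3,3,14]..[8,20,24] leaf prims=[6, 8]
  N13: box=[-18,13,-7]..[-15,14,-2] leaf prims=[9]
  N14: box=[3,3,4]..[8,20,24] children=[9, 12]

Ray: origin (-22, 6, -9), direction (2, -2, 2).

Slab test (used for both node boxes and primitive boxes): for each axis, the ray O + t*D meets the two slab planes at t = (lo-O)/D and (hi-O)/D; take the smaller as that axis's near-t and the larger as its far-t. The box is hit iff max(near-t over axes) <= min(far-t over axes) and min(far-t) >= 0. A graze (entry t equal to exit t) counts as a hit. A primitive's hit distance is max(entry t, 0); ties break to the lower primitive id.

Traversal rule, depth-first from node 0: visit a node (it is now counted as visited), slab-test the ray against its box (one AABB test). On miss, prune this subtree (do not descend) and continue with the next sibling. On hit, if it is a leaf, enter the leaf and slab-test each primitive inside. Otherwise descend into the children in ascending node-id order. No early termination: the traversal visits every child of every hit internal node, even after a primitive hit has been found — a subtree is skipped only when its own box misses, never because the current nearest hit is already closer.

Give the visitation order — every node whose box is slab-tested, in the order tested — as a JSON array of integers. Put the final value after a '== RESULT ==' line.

Trace the traversal:
N0 x:[2,15] y:[-8,25/2] z:[-3,33/2] -> hit [2,25/2], descend [10, 11]
  N10 x:[3,29/2] y:[3/2,25/2] z:[-3,29/2] -> hit [3,25/2], descend [2, 8]
    N2 x:[3,13] y:[15/2,25/2] z:[15/2,29/2] -> hit [15/2,25/2], descend [3, 7]
      N3 x:[3,9/2] y:[17/2,23/2] z:[21/2,23/2] -> miss, prune
      N7 x:[8,13] y:[15/2,25/2] z:[15/2,29/2] -> hit [8,25/2] leaf, test {P3@t=8, P4(miss)}
    N8 x:[19/2,29/2] y:[3/2,5] z:[-3,7/2] -> miss, prune
  N11 x:[2,15] y:[-8,3/2] z:[1,33/2] -> miss, prune

7 AABB tests over nodes [0, 10, 2, 3, 7, 8, 11]; 1 leaf entered; closest P3.

== RESULT ==
[0, 10, 2, 3, 7, 8, 11]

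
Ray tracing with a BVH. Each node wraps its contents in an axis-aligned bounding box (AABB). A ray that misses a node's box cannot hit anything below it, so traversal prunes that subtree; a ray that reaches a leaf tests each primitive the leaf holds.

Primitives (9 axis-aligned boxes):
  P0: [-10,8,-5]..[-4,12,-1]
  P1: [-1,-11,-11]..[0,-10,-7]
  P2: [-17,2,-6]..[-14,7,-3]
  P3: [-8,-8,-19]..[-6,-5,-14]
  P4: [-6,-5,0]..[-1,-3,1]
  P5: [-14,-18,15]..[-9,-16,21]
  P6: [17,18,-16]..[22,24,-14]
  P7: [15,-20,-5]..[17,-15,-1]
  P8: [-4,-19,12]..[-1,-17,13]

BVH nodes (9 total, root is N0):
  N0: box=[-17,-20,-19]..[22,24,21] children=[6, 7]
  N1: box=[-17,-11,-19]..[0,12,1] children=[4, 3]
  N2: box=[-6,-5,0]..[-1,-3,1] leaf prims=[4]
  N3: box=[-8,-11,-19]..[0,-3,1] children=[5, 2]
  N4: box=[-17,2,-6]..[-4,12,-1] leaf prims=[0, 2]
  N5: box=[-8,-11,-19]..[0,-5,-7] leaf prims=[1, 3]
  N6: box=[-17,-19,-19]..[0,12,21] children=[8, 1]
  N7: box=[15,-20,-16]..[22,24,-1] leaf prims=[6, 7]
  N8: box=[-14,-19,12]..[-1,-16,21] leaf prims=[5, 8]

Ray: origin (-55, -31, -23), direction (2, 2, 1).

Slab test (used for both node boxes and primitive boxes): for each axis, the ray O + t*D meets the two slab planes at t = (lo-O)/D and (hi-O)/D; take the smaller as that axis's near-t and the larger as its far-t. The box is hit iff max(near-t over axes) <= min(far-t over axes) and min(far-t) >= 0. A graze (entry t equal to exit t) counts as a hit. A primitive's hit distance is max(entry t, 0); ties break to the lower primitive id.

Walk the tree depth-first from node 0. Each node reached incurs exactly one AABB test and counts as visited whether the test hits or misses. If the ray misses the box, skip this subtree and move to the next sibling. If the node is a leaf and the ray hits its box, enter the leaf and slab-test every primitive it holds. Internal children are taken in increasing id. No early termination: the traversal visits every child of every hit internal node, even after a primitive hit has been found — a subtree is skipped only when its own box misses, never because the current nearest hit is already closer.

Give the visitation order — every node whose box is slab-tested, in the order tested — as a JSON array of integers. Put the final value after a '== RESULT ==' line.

Walk:
N0 x:[19,77/2] y:[11/2,55/2] z:[4,44] -> hit [19,55/2], descend [6, 7]
  N6 x:[19,55/2] y:[6,43/2] z:[4,44] -> hit [19,43/2], descend [1, 8]
    N1 x:[19,55/2] y:[10,43/2] z:[4,24] -> hit [19,43/2], descend [3, 4]
      N3 x:[47/2,55/2] y:[10,14] z:[4,24] -> miss, prune
      N4 x:[19,51/2] y:[33/2,43/2] z:[17,22] -> hit [19,43/2] leaf, test {P0(miss), P2@t=19}
    N8 x:[41/2,27] y:[6,15/2] z:[35,44] -> miss, prune
  N7 x:[35,77/2] y:[11/2,55/2] z:[7,22] -> miss, prune

Summary -> nodes [0, 6, 1, 3, 4, 8, 7]; box-tests=7; leaf-entries=1; first=P2

== RESULT ==
[0, 6, 1, 3, 4, 8, 7]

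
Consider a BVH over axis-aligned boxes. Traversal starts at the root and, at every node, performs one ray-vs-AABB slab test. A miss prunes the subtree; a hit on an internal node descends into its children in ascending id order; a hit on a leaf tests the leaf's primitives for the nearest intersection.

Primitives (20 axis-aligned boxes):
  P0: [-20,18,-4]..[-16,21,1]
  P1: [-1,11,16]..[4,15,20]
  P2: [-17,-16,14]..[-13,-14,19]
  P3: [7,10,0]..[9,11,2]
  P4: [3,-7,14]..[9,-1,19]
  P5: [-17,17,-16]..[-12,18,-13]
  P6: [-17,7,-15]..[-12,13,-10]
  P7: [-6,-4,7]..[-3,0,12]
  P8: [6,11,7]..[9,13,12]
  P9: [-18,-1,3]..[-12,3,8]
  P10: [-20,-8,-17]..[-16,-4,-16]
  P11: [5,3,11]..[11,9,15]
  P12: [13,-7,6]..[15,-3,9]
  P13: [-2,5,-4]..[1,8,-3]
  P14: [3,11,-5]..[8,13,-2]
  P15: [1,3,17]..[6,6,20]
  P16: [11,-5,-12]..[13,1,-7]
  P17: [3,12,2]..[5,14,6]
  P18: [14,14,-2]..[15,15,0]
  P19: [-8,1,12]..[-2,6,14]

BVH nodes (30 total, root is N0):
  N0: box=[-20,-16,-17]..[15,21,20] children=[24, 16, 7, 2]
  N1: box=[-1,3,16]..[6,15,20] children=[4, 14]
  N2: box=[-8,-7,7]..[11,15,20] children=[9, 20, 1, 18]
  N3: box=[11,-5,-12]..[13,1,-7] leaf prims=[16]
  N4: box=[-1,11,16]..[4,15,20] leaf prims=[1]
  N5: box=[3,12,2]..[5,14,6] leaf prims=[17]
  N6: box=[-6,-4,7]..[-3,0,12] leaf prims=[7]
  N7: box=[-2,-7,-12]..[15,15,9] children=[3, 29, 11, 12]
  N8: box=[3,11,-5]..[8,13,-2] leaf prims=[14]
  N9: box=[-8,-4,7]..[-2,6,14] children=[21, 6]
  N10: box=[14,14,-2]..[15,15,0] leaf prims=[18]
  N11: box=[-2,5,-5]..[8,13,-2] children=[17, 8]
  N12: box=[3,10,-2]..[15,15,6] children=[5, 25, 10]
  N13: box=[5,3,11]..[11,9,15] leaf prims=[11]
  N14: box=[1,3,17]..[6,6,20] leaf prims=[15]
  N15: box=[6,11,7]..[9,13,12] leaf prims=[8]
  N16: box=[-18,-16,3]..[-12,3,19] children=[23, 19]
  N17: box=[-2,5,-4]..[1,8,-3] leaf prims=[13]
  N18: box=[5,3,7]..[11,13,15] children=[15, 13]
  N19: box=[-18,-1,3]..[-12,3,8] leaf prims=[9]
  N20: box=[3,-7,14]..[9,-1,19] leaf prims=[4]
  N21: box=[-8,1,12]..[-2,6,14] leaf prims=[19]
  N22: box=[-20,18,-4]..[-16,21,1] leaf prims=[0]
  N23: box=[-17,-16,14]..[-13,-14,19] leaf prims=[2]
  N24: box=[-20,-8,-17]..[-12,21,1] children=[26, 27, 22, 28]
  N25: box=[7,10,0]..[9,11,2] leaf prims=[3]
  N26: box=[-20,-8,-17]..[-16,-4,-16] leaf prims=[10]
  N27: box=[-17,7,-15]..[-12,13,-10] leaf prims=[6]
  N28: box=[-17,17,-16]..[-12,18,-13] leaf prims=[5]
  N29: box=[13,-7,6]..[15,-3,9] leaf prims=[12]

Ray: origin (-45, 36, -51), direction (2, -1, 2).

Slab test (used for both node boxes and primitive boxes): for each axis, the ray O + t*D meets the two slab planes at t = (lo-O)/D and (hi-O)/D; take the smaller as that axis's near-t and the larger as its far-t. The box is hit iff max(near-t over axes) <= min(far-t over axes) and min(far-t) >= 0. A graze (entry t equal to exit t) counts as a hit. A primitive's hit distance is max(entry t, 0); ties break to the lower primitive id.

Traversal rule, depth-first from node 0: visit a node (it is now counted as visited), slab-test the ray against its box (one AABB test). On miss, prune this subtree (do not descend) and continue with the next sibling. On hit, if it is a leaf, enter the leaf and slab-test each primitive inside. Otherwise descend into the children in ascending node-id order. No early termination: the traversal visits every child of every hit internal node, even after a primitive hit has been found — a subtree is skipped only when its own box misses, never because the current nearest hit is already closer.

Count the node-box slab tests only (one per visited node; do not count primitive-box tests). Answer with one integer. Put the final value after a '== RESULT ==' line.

Walk:
N0 x:[25/2,30] y:[15,52] z:[17,71/2] -> hit [17,30], descend [2, 7, 16, 24]
  N2 x:[37/2,28] y:[21,43] z:[29,71/2] -> miss, prune
  N7 x:[43/2,30] y:[21,43] z:[39/2,30] -> hit [43/2,30], descend [3, 11, 12, 29]
    N3 x:[28,29] y:[35,41] z:[39/2,22] -> miss, prune
    N11 x:[43/2,53/2] y:[23,31] z:[23,49/2] -> hit [23,49/2], descend [8, 17]
      N8 x:[24,53/2] y:[23,25] z:[23,49/2] -> hit [24,49/2] leaf, test {P14@t=24}
      N17 x:[43/2,23] y:[28,31] z:[47/2,24] -> miss, prune
    N12 x:[24,30] y:[21,26] z:[49/2,57/2] -> hit [49/2,26], descend [5, 10, 25]
      N5 x:[24,25] y:[22,24] z:[53/2,57/2] -> miss, prune
      N10 x:[59/2,30] y:[21,22] z:[49/2,51/2] -> miss, prune
      N25 x:[26,27] y:[25,26] z:[51/2,53/2] -> hit [26,26] leaf, test {P3@t=26}
    N29 x:[29,30] y:[39,43] z:[57/2,30] -> miss, prune
  N16 x:[27/2,33/2] y:[33,52] z:[27,35] -> miss, prune
  N24 x:[25/2,33/2] y:[15,44] z:[17,26] -> miss, prune

order=[0, 2, 7, 3, 11, 8, 17, 12, 5, 10, 25, 29, 16, 24]  |boxes|=14  |leaves|=2  hit=P14

== RESULT ==
14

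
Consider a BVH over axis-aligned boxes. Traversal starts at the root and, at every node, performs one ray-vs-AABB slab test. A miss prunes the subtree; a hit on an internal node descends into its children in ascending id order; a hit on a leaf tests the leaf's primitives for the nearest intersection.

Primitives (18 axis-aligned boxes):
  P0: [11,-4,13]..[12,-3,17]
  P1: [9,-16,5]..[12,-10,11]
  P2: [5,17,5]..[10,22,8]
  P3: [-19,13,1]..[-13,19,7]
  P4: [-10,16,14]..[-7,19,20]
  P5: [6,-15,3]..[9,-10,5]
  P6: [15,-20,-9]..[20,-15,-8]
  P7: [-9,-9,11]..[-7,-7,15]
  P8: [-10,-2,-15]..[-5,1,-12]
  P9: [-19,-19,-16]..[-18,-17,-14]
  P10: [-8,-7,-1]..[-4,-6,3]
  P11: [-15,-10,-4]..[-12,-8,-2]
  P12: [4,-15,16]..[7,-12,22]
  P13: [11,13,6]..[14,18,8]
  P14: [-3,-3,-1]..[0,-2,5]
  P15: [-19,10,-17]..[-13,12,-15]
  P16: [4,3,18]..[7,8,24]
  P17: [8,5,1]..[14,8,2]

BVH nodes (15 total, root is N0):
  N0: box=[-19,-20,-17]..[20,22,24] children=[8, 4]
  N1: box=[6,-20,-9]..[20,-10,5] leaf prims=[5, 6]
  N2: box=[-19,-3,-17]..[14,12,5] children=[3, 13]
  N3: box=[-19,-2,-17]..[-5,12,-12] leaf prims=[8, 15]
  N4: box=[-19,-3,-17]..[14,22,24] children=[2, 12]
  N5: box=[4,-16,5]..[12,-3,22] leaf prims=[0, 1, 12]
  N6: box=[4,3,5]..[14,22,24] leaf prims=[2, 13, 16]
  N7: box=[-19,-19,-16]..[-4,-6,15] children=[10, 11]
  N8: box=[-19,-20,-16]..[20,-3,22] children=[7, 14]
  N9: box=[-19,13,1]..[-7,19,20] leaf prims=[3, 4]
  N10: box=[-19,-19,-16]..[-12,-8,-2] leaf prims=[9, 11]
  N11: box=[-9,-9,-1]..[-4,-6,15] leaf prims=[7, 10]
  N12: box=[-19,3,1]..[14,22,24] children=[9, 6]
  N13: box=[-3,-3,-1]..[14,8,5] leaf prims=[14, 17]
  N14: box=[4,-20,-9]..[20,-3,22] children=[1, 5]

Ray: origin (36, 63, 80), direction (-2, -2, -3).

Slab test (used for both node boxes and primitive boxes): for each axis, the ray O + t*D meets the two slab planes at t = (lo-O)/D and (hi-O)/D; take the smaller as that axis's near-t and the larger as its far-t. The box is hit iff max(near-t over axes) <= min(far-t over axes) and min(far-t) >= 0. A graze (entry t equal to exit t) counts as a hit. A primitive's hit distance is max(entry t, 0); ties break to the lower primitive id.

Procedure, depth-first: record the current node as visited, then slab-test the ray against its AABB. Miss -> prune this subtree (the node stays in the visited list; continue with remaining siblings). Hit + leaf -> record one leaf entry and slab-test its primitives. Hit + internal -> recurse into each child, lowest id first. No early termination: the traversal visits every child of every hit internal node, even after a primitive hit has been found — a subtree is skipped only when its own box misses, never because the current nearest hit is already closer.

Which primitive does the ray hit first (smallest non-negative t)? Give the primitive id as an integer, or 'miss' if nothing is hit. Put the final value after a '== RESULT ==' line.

Walk:
N0 x:[8,55/2] y:[41/2,83/2] z:[56/3,97/3] -> hit [41/2,55/2], descend [4, 8]
  N4 x:[11,55/2] y:[41/2,33] z:[56/3,97/3] -> hit [41/2,55/2], descend [2, 12]
    N2 x:[11,55/2] y:[51/2,33] z:[25,97/3] -> hit [51/2,55/2], descend [3, 13]
      N3 x:[41/2,55/2] y:[51/2,65/2] z:[92/3,97/3] -> miss, prune
      N13 x:[11,39/2] y:[55/2,33] z:[25,27] -> miss, prune
    N12 x:[11,55/2] y:[41/2,30] z:[56/3,79/3] -> hit [41/2,79/3], descend [6, 9]
      N6 x:[11,16] y:[41/2,30] z:[56/3,25] -> miss, prune
      N9 x:[43/2,55/2] y:[22,25] z:[20,79/3] -> hit [22,25] leaf, test {P3@t=49/2, P4@t=22}
  N8 x:[8,55/2] y:[33,83/2] z:[58/3,32] -> miss, prune

9 AABB tests over nodes [0, 4, 2, 3, 13, 12, 6, 9, 8]; 1 leaf entered; closest P4.

== RESULT ==
4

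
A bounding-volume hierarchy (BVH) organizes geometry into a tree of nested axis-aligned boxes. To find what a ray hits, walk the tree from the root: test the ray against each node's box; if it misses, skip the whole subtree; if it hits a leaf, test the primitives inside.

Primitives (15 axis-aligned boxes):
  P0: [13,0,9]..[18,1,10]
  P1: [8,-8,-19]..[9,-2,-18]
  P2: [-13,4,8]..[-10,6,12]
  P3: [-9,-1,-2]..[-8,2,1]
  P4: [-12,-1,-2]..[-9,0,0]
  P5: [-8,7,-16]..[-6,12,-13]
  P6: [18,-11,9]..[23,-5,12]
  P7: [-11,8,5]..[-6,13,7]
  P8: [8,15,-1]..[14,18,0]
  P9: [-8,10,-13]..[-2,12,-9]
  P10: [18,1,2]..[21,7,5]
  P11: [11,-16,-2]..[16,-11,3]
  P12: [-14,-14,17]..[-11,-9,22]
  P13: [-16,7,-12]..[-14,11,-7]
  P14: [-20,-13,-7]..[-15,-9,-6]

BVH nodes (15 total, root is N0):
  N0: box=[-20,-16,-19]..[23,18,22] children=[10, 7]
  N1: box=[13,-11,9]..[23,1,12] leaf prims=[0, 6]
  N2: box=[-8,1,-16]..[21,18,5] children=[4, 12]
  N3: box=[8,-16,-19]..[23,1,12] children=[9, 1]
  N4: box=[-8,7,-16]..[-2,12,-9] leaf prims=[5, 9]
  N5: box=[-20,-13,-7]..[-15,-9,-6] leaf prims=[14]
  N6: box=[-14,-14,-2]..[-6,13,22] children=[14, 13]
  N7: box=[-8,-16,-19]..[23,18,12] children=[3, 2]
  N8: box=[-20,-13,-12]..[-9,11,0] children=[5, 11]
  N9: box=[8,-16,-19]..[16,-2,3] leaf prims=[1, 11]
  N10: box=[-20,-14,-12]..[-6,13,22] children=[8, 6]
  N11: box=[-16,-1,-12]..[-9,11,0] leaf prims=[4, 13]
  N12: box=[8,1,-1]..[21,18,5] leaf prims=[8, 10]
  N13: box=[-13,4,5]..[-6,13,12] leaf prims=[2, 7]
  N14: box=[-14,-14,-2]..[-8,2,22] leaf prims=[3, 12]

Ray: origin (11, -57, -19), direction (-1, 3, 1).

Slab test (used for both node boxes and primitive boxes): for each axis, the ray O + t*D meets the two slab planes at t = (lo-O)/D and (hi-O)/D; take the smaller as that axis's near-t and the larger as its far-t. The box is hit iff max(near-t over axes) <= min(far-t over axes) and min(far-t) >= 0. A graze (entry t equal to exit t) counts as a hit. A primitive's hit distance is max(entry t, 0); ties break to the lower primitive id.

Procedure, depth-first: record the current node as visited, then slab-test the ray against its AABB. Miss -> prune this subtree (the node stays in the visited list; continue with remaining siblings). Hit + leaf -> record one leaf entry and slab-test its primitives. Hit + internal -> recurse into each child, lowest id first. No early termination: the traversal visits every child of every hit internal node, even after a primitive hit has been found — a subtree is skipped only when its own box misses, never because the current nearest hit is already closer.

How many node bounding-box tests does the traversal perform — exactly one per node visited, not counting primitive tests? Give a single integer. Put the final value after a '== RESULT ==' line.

Traverse from the root:
N0 x:[-12,31] y:[41/3,25] z:[0,41] -> hit [41/3,25], descend [7, 10]
  N7 x:[-12,19] y:[41/3,25] z:[0,31] -> hit [41/3,19], descend [2, 3]
    N2 x:[-10,19] y:[58/3,25] z:[3,24] -> miss, prune
    N3 x:[-12,3] y:[41/3,58/3] z:[0,31] -> miss, prune
  N10 x:[17,31] y:[43/3,70/3] z:[7,41] -> hit [17,70/3], descend [6, 8]
    N6 x:[17,25] y:[43/3,70/3] z:[17,41] -> hit [17,70/3], descend [13, 14]
      N13 x:[17,24] y:[61/3,70/3] z:[24,31] -> miss, prune
      N14 x:[19,25] y:[43/3,59/3] z:[17,41] -> hit [19,59/3] leaf, test {P3@t=19, P12(miss)}
    N8 x:[20,31] y:[44/3,68/3] z:[7,19] -> miss, prune

9 AABB tests over nodes [0, 7, 2, 3, 10, 6, 13, 14, 8]; 1 leaf entered; closest P3.

== RESULT ==
9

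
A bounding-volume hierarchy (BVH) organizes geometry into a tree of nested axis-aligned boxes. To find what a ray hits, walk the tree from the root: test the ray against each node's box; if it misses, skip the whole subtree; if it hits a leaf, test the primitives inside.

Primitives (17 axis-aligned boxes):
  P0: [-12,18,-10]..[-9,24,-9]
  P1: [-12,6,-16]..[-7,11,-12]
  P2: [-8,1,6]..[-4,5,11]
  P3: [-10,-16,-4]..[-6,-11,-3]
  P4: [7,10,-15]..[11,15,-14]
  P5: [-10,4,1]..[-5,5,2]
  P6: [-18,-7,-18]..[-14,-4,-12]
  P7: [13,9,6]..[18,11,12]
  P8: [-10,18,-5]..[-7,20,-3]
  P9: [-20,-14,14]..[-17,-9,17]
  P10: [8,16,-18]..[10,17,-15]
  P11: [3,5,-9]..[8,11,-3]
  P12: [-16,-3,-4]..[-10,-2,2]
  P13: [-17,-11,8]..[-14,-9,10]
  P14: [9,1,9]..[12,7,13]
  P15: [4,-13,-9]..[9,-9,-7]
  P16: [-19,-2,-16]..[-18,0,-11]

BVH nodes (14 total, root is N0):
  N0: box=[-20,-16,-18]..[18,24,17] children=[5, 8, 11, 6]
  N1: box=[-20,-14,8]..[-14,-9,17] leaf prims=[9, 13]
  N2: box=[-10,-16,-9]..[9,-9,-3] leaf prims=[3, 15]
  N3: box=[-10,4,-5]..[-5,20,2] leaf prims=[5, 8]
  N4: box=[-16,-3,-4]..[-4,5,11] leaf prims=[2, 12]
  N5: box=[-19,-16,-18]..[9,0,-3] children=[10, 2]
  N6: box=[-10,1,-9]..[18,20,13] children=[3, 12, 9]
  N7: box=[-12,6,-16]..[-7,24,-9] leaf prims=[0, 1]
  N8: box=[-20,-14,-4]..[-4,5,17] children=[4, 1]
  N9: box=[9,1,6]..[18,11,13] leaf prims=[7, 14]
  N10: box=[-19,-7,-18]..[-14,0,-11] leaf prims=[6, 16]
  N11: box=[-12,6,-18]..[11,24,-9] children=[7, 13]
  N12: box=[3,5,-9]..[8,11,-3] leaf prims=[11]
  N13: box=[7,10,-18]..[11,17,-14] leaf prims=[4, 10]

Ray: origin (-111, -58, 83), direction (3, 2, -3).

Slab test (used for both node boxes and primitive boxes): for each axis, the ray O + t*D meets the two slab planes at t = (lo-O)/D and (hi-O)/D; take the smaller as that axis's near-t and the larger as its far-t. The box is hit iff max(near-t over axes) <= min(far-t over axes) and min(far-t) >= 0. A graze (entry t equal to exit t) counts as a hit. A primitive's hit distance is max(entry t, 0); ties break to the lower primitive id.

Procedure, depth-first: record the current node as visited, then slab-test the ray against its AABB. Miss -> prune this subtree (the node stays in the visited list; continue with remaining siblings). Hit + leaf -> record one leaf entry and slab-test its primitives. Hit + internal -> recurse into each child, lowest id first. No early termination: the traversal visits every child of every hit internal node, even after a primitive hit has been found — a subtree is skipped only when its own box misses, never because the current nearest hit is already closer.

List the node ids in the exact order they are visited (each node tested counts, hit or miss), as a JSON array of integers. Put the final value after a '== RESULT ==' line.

Walk:
N0 x:[91/3,43] y:[21,41] z:[22,101/3] -> hit [91/3,101/3], descend [5, 6, 8, 11]
  N5 x:[92/3,40] y:[21,29] z:[86/3,101/3] -> miss, prune
  N6 x:[101/3,43] y:[59/2,39] z:[70/3,92/3] -> miss, prune
  N8 x:[91/3,107/3] y:[22,63/2] z:[22,29] -> miss, prune
  N11 x:[33,122/3] y:[32,41] z:[92/3,101/3] -> hit [33,101/3], descend [7, 13]
    N7 x:[33,104/3] y:[32,41] z:[92/3,33] -> hit [33,33] leaf, test {P0(miss), P1@t=33}
    N13 x:[118/3,122/3] y:[34,75/2] z:[97/3,101/3] -> miss, prune

Visited [0, 5, 6, 8, 11, 7, 13]. Tests: 7 box, 1 leaf. Nearest: P1.

== RESULT ==
[0, 5, 6, 8, 11, 7, 13]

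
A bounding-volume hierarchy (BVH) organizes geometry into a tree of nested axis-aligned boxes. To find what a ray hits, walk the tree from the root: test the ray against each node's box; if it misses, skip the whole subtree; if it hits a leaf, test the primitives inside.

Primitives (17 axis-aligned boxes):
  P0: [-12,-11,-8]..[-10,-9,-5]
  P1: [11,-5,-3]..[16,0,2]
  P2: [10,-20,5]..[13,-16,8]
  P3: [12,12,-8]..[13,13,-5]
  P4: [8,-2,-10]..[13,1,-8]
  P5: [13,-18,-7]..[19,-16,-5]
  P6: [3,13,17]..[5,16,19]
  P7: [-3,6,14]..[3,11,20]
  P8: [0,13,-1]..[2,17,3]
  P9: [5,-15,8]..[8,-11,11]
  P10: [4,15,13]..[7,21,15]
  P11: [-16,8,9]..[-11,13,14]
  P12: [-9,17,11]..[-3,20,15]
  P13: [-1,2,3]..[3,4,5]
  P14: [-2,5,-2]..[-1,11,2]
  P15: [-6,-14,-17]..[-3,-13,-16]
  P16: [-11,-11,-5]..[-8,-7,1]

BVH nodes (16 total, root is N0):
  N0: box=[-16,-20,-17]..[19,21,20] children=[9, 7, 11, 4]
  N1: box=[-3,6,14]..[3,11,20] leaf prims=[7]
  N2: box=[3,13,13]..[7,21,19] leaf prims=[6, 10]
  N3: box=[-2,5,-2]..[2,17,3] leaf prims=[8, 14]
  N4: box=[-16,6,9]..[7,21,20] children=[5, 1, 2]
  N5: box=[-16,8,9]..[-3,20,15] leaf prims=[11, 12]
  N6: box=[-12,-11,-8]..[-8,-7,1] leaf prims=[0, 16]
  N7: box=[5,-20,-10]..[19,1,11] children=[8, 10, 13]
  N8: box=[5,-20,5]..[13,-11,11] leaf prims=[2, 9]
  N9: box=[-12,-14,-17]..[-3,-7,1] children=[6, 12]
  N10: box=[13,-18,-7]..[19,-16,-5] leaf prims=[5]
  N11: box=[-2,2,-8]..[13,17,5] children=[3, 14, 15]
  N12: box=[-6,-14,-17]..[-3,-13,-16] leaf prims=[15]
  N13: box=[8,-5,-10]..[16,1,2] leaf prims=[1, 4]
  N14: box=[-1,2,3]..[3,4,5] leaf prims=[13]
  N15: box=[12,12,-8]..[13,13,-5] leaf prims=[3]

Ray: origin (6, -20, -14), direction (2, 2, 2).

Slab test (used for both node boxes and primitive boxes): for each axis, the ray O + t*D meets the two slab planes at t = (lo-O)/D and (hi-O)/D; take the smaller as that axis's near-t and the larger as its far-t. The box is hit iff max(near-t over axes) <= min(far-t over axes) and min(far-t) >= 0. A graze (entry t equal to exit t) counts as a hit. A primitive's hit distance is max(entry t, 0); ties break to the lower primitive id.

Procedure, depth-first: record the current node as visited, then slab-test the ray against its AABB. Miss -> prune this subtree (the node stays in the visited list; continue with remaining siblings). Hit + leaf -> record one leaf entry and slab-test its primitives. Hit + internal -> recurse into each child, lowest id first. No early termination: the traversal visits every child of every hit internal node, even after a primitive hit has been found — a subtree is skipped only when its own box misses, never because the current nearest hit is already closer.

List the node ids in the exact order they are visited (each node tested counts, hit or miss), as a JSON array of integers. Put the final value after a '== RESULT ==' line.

Walk:
N0 x:[-11,13/2] y:[0,41/2] z:[-3/2,17] -> hit [0,13/2], descend [4, 7, 9, 11]
  N4 x:[-11,1/2] y:[13,41/2] z:[23/2,17] -> miss, prune
  N7 x:[-1/2,13/2] y:[0,21/2] z:[2,25/2] -> hit [2,13/2], descend [8, 10, 13]
    N8 x:[-1/2,7/2] y:[0,9/2] z:[19/2,25/2] -> miss, prune
    N10 x:[7/2,13/2] y:[1,2] z:[7/2,9/2] -> miss, prune
    N13 x:[1,5] y:[15/2,21/2] z:[2,8] -> miss, prune
  N9 x:[-9,-9/2] y:[3,13/2] z:[-3/2,15/2] -> miss, prune
  N11 x:[-4,7/2] y:[11,37/2] z:[3,19/2] -> miss, prune

Summary -> nodes [0, 4, 7, 8, 10, 13, 9, 11]; box-tests=8; leaf-entries=0; first=miss

== RESULT ==
[0, 4, 7, 8, 10, 13, 9, 11]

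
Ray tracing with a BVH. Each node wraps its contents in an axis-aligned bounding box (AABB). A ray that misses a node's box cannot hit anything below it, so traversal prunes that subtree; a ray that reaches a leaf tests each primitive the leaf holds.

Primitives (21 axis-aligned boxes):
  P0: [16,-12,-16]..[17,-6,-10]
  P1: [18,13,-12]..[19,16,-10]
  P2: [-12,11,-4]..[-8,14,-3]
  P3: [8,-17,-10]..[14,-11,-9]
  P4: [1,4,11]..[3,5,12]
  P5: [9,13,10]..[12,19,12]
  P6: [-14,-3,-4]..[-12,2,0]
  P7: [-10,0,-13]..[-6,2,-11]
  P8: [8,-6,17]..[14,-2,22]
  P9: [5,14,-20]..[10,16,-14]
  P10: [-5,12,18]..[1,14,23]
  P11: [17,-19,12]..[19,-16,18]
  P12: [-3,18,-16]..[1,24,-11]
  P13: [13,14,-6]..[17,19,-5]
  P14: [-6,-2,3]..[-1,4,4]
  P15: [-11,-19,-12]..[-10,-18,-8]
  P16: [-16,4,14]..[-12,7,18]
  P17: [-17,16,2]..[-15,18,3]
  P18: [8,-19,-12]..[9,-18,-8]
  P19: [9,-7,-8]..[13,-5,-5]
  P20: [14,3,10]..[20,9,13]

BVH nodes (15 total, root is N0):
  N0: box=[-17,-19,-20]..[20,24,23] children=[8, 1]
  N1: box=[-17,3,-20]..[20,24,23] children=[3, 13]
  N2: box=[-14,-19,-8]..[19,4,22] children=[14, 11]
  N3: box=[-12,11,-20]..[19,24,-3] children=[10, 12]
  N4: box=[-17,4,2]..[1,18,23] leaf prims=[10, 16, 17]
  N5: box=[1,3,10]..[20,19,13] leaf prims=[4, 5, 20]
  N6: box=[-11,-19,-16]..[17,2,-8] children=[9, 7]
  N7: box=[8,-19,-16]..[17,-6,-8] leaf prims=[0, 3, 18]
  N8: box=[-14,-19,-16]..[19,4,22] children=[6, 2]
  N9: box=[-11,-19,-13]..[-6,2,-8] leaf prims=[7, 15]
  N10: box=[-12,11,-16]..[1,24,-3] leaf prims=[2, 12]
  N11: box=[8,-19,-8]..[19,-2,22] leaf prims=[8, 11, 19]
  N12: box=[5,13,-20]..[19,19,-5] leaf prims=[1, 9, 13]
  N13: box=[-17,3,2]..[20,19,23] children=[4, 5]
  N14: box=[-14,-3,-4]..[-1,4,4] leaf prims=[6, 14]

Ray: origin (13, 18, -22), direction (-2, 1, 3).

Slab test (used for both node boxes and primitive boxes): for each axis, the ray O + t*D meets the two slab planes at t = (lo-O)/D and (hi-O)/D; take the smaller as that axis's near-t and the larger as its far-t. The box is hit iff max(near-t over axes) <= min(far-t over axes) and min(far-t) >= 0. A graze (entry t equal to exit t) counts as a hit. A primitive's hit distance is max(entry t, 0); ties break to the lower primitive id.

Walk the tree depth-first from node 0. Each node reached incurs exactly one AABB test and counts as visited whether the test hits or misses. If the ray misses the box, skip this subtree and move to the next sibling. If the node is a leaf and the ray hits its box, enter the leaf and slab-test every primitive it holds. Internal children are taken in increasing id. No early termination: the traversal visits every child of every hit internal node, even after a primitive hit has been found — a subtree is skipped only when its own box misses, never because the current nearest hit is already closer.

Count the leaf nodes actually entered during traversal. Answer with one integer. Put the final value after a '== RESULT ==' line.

Walk:
N0 x:[-7/2,15] y:[-37,6] z:[2/3,15] -> hit [2/3,6], descend [1, 8]
  N1 x:[-7/2,15] y:[-15,6] z:[2/3,15] -> hit [2/3,6], descend [3, 13]
    N3 x:[-3,25/2] y:[-7,6] z:[2/3,19/3] -> hit [2/3,6], descend [10, 12]
      N10 x:[6,25/2] y:[-7,6] z:[2,19/3] -> hit [6,6] leaf, test {P2(miss), P12(miss)}
      N12 x:[-3,4] y:[-5,1] z:[2/3,17/3] -> hit [2/3,1] leaf, test {P1(miss), P9(miss), P13(miss)}
    N13 x:[-7/2,15] y:[-15,1] z:[8,15] -> miss, prune
  N8 x:[-3,27/2] y:[-37,-14] z:[2,44/3] -> miss, prune

Summary -> nodes [0, 1, 3, 10, 12, 13, 8]; box-tests=7; leaf-entries=2; first=miss

== RESULT ==
2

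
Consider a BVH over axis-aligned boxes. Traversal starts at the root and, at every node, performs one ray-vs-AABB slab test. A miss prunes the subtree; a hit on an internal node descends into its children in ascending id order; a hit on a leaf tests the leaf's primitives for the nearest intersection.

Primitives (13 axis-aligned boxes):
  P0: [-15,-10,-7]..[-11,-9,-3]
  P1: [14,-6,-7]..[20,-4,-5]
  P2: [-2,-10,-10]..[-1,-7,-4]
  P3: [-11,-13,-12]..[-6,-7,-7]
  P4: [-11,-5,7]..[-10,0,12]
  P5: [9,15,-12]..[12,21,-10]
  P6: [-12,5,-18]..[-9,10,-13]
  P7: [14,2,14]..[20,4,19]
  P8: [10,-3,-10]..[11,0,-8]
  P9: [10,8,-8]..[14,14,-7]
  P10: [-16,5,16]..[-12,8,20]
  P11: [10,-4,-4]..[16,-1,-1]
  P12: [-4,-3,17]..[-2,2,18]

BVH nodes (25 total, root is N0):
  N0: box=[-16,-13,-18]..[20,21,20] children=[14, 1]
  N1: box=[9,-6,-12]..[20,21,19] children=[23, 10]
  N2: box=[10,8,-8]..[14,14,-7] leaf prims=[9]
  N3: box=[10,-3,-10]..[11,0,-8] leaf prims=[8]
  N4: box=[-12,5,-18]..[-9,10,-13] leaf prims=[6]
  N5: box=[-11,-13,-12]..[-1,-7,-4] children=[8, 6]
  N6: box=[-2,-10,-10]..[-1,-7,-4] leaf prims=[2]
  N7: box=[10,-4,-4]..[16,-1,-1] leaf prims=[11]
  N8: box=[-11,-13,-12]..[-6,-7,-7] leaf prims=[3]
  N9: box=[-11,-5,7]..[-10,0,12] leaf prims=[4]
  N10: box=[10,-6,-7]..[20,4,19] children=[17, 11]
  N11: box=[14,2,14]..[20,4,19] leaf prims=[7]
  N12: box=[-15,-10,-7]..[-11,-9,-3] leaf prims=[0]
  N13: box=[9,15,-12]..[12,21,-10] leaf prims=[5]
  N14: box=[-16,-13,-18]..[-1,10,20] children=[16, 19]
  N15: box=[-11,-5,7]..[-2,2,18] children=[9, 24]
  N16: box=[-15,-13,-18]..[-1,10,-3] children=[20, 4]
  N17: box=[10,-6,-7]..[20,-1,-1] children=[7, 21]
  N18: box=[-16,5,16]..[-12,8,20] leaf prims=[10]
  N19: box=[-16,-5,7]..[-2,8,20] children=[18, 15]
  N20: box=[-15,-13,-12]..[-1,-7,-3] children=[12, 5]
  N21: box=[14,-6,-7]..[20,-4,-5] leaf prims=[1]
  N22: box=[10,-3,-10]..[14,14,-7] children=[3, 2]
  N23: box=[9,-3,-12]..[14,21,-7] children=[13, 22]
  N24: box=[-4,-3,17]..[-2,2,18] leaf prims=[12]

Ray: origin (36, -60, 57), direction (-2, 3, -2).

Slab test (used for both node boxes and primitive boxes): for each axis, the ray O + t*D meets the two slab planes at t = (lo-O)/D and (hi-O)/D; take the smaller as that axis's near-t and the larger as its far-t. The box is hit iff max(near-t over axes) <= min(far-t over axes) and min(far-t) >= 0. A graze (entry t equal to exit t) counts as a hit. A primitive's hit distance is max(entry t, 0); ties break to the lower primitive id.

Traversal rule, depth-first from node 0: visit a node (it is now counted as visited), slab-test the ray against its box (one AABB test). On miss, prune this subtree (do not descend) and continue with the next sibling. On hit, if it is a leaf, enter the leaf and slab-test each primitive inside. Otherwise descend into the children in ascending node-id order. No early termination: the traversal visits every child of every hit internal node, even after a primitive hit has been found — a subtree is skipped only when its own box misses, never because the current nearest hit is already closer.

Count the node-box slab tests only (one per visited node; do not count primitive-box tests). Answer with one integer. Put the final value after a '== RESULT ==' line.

Traverse from the root:
N0 x:[8,26] y:[47/3,27] z:[37/2,75/2] -> hit [37/2,26], descend [1, 14]
  N1 x:[8,27/2] y:[18,27] z:[19,69/2] -> miss, prune
  N14 x:[37/2,26] y:[47/3,70/3] z:[37/2,75/2] -> hit [37/2,70/3], descend [16, 19]
    N16 x:[37/2,51/2] y:[47/3,70/3] z:[30,75/2] -> miss, prune
    N19 x:[19,26] y:[55/3,68/3] z:[37/2,25] -> hit [19,68/3], descend [15, 18]
      N15 x:[19,47/2] y:[55/3,62/3] z:[39/2,25] -> hit [39/2,62/3], descend [9, 24]
        N9 x:[23,47/2] y:[55/3,20] z:[45/2,25] -> miss, prune
        N24 x:[19,20] y:[19,62/3] z:[39/2,20] -> hit [39/2,20] leaf, test {P12@t=39/2}
      N18 x:[24,26] y:[65/3,68/3] z:[37/2,41/2] -> miss, prune

Visited [0, 1, 14, 16, 19, 15, 9, 24, 18]. Tests: 9 box, 1 leaf. Nearest: P12.

== RESULT ==
9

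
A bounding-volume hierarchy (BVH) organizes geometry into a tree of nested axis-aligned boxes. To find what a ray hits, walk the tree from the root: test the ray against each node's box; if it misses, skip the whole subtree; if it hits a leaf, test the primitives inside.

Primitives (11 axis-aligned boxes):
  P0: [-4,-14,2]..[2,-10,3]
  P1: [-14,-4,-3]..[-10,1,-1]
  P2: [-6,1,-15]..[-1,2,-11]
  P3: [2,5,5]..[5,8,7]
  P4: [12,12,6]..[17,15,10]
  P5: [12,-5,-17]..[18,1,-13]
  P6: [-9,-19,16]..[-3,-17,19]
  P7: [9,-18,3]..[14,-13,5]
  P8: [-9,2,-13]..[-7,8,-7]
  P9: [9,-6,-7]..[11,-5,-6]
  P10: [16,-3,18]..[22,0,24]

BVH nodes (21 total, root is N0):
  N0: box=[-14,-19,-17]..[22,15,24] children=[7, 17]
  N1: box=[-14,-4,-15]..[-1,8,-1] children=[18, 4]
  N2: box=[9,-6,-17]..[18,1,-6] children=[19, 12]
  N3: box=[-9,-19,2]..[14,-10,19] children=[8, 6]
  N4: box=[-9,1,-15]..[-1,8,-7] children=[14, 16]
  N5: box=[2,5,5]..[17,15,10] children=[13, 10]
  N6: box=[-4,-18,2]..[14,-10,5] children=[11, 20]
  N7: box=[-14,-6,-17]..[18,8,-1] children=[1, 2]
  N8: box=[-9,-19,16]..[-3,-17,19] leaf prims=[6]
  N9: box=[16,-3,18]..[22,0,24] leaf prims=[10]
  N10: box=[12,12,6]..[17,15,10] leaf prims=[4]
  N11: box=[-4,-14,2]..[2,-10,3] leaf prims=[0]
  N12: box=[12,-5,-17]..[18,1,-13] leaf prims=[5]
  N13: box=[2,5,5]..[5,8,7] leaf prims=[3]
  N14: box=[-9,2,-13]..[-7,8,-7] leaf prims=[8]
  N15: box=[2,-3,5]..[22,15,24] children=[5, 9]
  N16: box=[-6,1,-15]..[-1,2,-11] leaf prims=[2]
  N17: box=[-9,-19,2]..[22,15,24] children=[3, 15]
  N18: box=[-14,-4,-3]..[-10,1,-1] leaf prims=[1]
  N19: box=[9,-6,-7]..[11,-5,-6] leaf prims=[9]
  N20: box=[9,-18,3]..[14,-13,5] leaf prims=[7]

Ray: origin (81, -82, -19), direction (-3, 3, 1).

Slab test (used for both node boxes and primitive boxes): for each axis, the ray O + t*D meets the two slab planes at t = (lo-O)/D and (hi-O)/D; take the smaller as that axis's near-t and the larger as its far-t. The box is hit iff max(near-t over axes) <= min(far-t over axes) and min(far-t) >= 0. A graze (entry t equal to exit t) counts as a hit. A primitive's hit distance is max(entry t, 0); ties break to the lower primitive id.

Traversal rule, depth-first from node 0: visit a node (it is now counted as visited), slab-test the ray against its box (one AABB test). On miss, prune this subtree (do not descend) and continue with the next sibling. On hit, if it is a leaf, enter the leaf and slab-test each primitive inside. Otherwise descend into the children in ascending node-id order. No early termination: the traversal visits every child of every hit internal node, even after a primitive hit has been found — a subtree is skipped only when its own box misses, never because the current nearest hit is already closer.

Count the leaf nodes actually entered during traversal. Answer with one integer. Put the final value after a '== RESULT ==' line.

Trace the traversal:
N0 x:[59/3,95/3] y:[21,97/3] z:[2,43] -> hit [21,95/3], descend [7, 17]
  N7 x:[21,95/3] y:[76/3,30] z:[2,18] -> miss, prune
  N17 x:[59/3,30] y:[21,97/3] z:[21,43] -> hit [21,30], descend [3, 15]
    N3 x:[67/3,30] y:[21,24] z:[21,38] -> hit [67/3,24], descend [6, 8]
      N6 x:[67/3,85/3] y:[64/3,24] z:[21,24] -> hit [67/3,24], descend [11, 20]
        N11 x:[79/3,85/3] y:[68/3,24] z:[21,22] -> miss, prune
        N20 x:[67/3,24] y:[64/3,23] z:[22,24] -> hit [67/3,23] leaf, test {P7@t=67/3}
      N8 x:[28,30] y:[21,65/3] z:[35,38] -> miss, prune
    N15 x:[59/3,79/3] y:[79/3,97/3] z:[24,43] -> hit [79/3,79/3], descend [5, 9]
      N5 x:[64/3,79/3] y:[29,97/3] z:[24,29] -> miss, prune
      N9 x:[59/3,65/3] y:[79/3,82/3] z:[37,43] -> miss, prune

Visited [0, 7, 17, 3, 6, 11, 20, 8, 15, 5, 9]. Tests: 11 box, 1 leaf. Nearest: P7.

== RESULT ==
1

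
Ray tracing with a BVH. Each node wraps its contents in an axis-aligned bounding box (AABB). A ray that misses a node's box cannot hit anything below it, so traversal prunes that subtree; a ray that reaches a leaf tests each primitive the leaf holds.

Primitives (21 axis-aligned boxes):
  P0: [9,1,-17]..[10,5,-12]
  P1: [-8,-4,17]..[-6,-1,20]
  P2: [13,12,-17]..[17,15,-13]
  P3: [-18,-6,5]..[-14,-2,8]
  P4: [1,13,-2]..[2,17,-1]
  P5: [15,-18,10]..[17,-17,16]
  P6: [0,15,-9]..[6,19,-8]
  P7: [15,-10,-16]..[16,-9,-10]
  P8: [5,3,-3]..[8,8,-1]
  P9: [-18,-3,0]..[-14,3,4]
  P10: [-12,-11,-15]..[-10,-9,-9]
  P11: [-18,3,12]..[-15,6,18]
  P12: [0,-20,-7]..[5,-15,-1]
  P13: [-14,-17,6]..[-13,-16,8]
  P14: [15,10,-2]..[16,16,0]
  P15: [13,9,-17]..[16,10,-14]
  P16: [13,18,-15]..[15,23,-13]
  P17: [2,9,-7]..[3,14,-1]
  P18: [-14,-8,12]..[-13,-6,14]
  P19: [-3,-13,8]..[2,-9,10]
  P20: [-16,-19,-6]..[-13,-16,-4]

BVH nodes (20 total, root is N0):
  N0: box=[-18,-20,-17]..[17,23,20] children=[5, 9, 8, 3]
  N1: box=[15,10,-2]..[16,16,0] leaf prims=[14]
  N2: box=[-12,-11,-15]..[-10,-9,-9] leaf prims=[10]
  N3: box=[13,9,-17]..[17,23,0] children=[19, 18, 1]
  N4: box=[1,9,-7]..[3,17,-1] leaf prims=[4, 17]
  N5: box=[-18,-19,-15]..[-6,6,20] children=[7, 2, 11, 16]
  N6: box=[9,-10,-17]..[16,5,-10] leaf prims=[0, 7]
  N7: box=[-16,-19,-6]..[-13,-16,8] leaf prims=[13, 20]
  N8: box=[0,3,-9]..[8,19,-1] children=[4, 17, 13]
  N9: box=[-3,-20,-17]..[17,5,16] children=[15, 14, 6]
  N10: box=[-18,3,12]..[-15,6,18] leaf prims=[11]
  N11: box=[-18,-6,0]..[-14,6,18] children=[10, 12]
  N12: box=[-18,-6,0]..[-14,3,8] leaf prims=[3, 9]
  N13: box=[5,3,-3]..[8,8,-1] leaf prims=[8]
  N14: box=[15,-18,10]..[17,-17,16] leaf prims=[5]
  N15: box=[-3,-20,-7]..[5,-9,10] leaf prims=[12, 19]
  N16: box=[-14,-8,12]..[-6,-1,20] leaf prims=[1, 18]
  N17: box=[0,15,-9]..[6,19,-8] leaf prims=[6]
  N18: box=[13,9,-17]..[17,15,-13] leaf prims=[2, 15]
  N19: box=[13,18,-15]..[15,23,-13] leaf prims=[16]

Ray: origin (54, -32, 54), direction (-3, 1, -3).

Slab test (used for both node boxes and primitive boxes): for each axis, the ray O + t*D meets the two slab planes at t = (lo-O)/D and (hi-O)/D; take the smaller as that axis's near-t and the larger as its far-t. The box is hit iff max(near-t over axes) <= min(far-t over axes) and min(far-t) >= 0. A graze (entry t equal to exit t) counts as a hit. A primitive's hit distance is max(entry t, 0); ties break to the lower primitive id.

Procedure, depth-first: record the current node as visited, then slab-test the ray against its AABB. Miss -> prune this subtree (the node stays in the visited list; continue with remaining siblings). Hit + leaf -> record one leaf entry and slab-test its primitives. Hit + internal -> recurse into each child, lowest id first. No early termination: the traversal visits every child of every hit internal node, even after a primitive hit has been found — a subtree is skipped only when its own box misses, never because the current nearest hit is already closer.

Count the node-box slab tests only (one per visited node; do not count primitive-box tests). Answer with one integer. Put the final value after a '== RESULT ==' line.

Trace the traversal:
N0 x:[37/3,24] y:[12,55] z:[34/3,71/3] -> hit [37/3,71/3], descend [3, 5, 8, 9]
  N3 x:[37/3,41/3] y:[41,55] z:[18,71/3] -> miss, prune
  N5 x:[20,24] y:[13,38] z:[34/3,23] -> hit [20,23], descend [2, 7, 11, 16]
    N2 x:[64/3,22] y:[21,23] z:[21,23] -> hit [64/3,22] leaf, test {P10@t=64/3}
    N7 x:[67/3,70/3] y:[13,16] z:[46/3,20] -> miss, prune
    N11 x:[68/3,24] y:[26,38] z:[12,18] -> miss, prune
    N16 x:[20,68/3] y:[24,31] z:[34/3,14] -> miss, prune
  N8 x:[46/3,18] y:[35,51] z:[55/3,21] -> miss, prune
  N9 x:[37/3,19] y:[12,37] z:[38/3,71/3] -> hit [38/3,19], descend [6, 14, 15]
    N6 x:[38/3,15] y:[22,37] z:[64/3,71/3] -> miss, prune
    N14 x:[37/3,13] y:[14,15] z:[38/3,44/3] -> miss, prune
    N15 x:[49/3,19] y:[12,23] z:[44/3,61/3] -> hit [49/3,19] leaf, test {P12(miss), P19(miss)}

Summary -> nodes [0, 3, 5, 2, 7, 11, 16, 8, 9, 6, 14, 15]; box-tests=12; leaf-entries=2; first=P10

== RESULT ==
12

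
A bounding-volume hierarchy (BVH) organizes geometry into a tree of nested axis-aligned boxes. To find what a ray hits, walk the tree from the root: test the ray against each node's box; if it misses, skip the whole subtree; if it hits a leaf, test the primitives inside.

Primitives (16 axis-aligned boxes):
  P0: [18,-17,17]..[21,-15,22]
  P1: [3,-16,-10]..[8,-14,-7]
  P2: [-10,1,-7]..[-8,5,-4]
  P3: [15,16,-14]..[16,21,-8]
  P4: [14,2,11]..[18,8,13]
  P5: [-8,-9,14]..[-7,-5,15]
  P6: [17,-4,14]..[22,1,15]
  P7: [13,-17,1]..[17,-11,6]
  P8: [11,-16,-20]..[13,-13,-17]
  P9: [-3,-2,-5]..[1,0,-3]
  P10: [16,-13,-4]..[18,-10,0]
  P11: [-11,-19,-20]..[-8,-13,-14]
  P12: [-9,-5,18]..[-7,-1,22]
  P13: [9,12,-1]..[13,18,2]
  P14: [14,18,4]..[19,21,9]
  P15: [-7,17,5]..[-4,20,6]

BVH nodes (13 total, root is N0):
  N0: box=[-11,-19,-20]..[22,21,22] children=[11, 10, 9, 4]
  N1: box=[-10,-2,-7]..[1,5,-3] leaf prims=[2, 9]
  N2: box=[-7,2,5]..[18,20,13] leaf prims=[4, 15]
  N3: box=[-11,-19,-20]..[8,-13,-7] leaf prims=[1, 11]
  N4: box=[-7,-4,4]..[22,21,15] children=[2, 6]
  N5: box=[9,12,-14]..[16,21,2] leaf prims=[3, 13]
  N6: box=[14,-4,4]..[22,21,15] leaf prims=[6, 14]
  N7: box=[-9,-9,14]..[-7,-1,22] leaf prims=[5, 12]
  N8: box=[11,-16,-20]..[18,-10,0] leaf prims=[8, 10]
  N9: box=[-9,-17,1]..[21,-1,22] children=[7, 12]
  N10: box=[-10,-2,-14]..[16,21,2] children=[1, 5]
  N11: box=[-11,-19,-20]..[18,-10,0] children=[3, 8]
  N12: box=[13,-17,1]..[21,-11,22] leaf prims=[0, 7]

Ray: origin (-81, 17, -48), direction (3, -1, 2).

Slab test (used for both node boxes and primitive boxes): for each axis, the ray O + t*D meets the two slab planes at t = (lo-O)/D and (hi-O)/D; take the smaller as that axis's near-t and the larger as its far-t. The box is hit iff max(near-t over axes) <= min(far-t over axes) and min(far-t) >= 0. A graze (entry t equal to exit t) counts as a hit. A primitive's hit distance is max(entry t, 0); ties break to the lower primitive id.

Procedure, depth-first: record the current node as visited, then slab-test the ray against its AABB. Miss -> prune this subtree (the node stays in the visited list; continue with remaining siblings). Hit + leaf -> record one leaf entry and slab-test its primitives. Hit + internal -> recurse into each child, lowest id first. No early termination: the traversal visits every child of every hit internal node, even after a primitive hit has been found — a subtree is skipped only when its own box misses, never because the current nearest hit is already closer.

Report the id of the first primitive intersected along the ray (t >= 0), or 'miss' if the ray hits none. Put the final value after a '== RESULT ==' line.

Walk:
N0 x:[70/3,103/3] y:[-4,36] z:[14,35] -> hit [70/3,103/3], descend [4, 9, 10, 11]
  N4 x:[74/3,103/3] y:[-4,21] z:[26,63/2] -> miss, prune
  N9 x:[24,34] y:[18,34] z:[49/2,35] -> hit [49/2,34], descend [7, 12]
    N7 x:[24,74/3] y:[18,26] z:[31,35] -> miss, prune
    N12 x:[94/3,34] y:[28,34] z:[49/2,35] -> hit [94/3,34] leaf, test {P0@t=33, P7(miss)}
  N10 x:[71/3,97/3] y:[-4,19] z:[17,25] -> miss, prune
  N11 x:[70/3,33] y:[27,36] z:[14,24] -> miss, prune

7 AABB tests over nodes [0, 4, 9, 7, 12, 10, 11]; 1 leaf entered; closest P0.

== RESULT ==
0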